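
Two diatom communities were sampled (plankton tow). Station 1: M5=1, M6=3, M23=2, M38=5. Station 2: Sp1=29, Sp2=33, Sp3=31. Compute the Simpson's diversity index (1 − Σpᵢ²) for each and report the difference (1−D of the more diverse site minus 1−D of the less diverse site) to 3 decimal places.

0.012

Station 1: N=11, proportions 0.090909, 0.272727, 0.181818, 0.454545, giving 1−D = 0.677686 (working shown to 6 dp, full precision carried).
Station 2: N=93, proportions 0.311828, 0.354839, 0.333333, giving 1−D = 0.665742.
Difference = |0.677686 − 0.665742| = 0.011944, i.e. 0.012 to 3 decimal places.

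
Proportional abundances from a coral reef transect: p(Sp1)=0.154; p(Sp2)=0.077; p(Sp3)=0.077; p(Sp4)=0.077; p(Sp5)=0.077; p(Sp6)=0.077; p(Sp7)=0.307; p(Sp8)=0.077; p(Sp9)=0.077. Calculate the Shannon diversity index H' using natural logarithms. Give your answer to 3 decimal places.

Each pᵢ ln pᵢ term (working shown to 5 dp, full precision carried): 0.154×(-1.87080)=-0.28810, 0.077×(-2.56395)=-0.19742, 0.077×(-2.56395)=-0.19742, 0.077×(-2.56395)=-0.19742, 0.077×(-2.56395)=-0.19742, 0.077×(-2.56395)=-0.19742, 0.307×(-1.18091)=-0.36254, 0.077×(-2.56395)=-0.19742, 0.077×(-2.56395)=-0.19742.
Sum = -2.03261, so H' = 2.033.

2.033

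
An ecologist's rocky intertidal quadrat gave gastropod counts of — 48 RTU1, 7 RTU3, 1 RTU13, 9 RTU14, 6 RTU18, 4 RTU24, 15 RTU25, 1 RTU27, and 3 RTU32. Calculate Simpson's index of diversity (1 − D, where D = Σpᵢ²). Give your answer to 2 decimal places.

Total N = 48+7+1+9+6+4+15+1+3 = 94, so the proportions are 0.5106, 0.0745, 0.0106, 0.0957, 0.0638, 0.0426, 0.1596, 0.0106, 0.0319 (working shown to 4 dp, full precision carried).
D = 0.5106² + 0.0745² + 0.0106² + 0.0957² + 0.0638² + 0.0426² + 0.1596² + 0.0106² + 0.0319² = 0.2608 + 0.0055 + 0.0001 + 0.0092 + 0.0041 + 0.0018 + 0.0255 + 0.0001 + 0.0010 = 0.3081.
So 1 − D = 0.6919, i.e. 0.69 to 2 decimal places.

0.69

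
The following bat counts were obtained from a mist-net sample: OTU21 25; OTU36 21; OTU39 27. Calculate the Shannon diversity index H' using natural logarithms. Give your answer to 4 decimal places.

Total N = 25+21+27 = 73, so the proportions are 0.342466, 0.287671, 0.369863 (working shown to 6 dp, full precision carried).
Each pᵢ ln pᵢ term: 0.342466×(-1.071584)=-0.366981, 0.287671×(-1.245937)=-0.358420, 0.369863×(-0.994623)=-0.367874.
Sum = -1.093275, so H' = 1.0933.

1.0933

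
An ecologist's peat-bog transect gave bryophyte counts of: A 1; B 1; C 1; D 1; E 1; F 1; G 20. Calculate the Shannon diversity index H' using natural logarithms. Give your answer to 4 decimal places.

0.9537

Total N = 1+1+1+1+1+1+20 = 26, so the proportions are 0.038462, 0.038462, 0.038462, 0.038462, 0.038462, 0.038462, 0.769231 (working shown to 6 dp, full precision carried).
Each pᵢ ln pᵢ term: 0.038462×(-3.258097)=-0.125311, 0.038462×(-3.258097)=-0.125311, 0.038462×(-3.258097)=-0.125311, 0.038462×(-3.258097)=-0.125311, 0.038462×(-3.258097)=-0.125311, 0.038462×(-3.258097)=-0.125311, 0.769231×(-0.262364)=-0.201819.
Sum = -0.953687, so H' = 0.9537.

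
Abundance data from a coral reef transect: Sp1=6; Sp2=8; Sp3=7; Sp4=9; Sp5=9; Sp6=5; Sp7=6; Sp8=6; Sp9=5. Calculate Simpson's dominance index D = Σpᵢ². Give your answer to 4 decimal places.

Total N = 6+8+7+9+9+5+6+6+5 = 61, so the proportions are 0.098361, 0.131148, 0.114754, 0.147541, 0.147541, 0.081967, 0.098361, 0.098361, 0.081967 (working shown to 6 dp, full precision carried).
D = 0.098361² + 0.131148² + 0.114754² + 0.147541² + 0.147541² + 0.081967² + 0.098361² + 0.098361² + 0.081967² = 0.009675 + 0.017200 + 0.013169 + 0.021768 + 0.021768 + 0.006719 + 0.009675 + 0.009675 + 0.006719 = 0.116367.
To 4 decimal places, D = 0.1164.

0.1164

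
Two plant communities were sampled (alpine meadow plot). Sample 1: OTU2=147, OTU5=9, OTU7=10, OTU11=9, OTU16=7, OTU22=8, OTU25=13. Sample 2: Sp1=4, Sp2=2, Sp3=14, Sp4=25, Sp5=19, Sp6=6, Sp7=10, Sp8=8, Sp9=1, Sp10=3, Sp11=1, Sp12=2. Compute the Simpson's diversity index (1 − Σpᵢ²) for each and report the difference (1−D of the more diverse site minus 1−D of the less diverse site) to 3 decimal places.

Sample 1: N=203, proportions 0.72414, 0.04433, 0.04926, 0.04433, 0.03448, 0.03941, 0.06404, giving 1−D = 0.46242 (working shown to 5 dp, full precision carried).
Sample 2: N=95, proportions 0.04211, 0.02105, 0.14737, 0.26316, 0.2, 0.06316, 0.10526, 0.08421, 0.01053, 0.03158, 0.01053, 0.02105, giving 1−D = 0.84299.
Difference = |0.46242 − 0.84299| = 0.38057, i.e. 0.381 to 3 decimal places.

0.381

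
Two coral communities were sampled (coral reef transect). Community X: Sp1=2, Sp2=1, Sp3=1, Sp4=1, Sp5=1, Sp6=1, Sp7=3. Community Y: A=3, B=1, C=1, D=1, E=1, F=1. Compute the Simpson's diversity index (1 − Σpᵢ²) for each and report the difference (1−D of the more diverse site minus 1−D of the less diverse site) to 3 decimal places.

Community X: N=10, proportions 0.2, 0.1, 0.1, 0.1, 0.1, 0.1, 0.3, giving 1−D = 0.82000 (working shown to 5 dp, full precision carried).
Community Y: N=8, proportions 0.375, 0.125, 0.125, 0.125, 0.125, 0.125, giving 1−D = 0.78125.
Difference = |0.82000 − 0.78125| = 0.03875, i.e. 0.039 to 3 decimal places.

0.039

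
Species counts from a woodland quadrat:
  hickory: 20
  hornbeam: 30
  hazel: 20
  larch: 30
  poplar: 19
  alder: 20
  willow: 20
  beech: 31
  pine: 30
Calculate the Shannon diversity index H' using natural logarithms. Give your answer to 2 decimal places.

2.17

Total N = 20+30+20+30+19+20+20+31+30 = 220, so the proportions are 0.0909, 0.1364, 0.0909, 0.1364, 0.0864, 0.0909, 0.0909, 0.1409, 0.1364 (working shown to 4 dp, full precision carried).
Each pᵢ ln pᵢ term: 0.0909×(-2.3979)=-0.2180, 0.1364×(-1.9924)=-0.2717, 0.0909×(-2.3979)=-0.2180, 0.1364×(-1.9924)=-0.2717, 0.0864×(-2.4492)=-0.2115, 0.0909×(-2.3979)=-0.2180, 0.0909×(-2.3979)=-0.2180, 0.1409×(-1.9596)=-0.2761, 0.1364×(-1.9924)=-0.2717.
Sum = -2.1747, so H' = 2.17.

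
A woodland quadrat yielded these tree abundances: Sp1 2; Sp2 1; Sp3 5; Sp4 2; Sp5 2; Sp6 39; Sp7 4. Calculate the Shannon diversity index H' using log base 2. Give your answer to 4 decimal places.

1.5679

Total N = 2+1+5+2+2+39+4 = 55, so the proportions are 0.036364, 0.018182, 0.090909, 0.036364, 0.036364, 0.709091, 0.072727 (working shown to 6 dp, full precision carried).
Each pᵢ log₂ pᵢ term: 0.036364×(-4.781360)=-0.173868, 0.018182×(-5.781360)=-0.105116, 0.090909×(-3.459432)=-0.314494, 0.036364×(-4.781360)=-0.173868, 0.036364×(-4.781360)=-0.173868, 0.709091×(-0.495957)=-0.351679, 0.072727×(-3.781360)=-0.275008.
Sum = -1.567899, so H' = 1.5679.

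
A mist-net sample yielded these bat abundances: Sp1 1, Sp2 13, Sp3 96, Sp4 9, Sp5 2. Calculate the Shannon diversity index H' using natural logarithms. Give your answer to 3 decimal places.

0.724

Total N = 1+13+96+9+2 = 121, so the proportions are 0.00826, 0.10744, 0.79339, 0.07438, 0.01653 (working shown to 5 dp, full precision carried).
Each pᵢ ln pᵢ term: 0.00826×(-4.79579)=-0.03963, 0.10744×(-2.23084)=-0.23968, 0.79339×(-0.23144)=-0.18362, 0.07438×(-2.59857)=-0.19328, 0.01653×(-4.10264)=-0.06781.
Sum = -0.72403, so H' = 0.724.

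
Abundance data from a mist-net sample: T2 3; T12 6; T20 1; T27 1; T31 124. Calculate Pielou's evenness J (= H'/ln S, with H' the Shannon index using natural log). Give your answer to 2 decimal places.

0.23

Total N = 3+6+1+1+124 = 135, so the proportions are 0.0222, 0.0444, 0.0074, 0.0074, 0.9185 (working shown to 4 dp, full precision carried).
H' = −Σ pᵢ ln pᵢ = −((-0.0846) + (-0.1384) + (-0.0363) + (-0.0363) + (-0.0781)) = 0.3737.
With S = 5 species, ln S = 1.6094, so J = 0.3737/1.6094 = 0.2322, i.e. 0.23 to 2 decimal places.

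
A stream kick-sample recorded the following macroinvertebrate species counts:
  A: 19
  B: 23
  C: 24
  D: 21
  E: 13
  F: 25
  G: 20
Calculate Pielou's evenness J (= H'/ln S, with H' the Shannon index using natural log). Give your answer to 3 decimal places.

0.991

Total N = 19+23+24+21+13+25+20 = 145, so the proportions are 0.13103, 0.15862, 0.16552, 0.14483, 0.08966, 0.17241, 0.13793 (working shown to 5 dp, full precision carried).
H' = −Σ pᵢ ln pᵢ = −((-0.26630) + (-0.29206) + (-0.29771) + (-0.27984) + (-0.21623) + (-0.30308) + (-0.27324)) = 1.92846.
With S = 7 species, ln S = 1.94591, so J = 1.92846/1.94591 = 0.99103, i.e. 0.991 to 3 decimal places.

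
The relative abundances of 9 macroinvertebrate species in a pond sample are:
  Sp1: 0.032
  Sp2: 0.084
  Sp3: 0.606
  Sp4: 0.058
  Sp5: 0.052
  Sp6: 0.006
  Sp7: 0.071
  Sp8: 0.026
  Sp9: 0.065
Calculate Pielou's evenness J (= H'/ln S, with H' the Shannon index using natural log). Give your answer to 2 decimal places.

0.65

H' = −Σ pᵢ ln pᵢ = −((-0.1101) + (-0.2081) + (-0.3035) + (-0.1651) + (-0.1537) + (-0.0307) + (-0.1878) + (-0.0949) + (-0.1777)) = 1.4317 (working shown to 4 dp, full precision carried).
With S = 9 species, ln S = 2.1972, so J = 1.4317/2.1972 = 0.6516, i.e. 0.65 to 2 decimal places.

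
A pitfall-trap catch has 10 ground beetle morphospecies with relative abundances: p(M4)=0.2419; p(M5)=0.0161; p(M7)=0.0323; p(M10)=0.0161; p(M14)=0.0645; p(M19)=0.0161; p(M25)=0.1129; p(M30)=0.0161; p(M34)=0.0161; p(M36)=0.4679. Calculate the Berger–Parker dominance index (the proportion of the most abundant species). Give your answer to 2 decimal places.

0.47

The largest proportion is 0.4679, i.e. d = 0.47 to 2 decimal places.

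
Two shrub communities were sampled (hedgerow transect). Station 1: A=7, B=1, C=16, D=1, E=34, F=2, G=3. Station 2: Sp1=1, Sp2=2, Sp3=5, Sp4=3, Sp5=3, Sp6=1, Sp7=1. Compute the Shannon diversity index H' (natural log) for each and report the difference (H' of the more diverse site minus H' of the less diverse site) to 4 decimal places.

0.4647

Station 1: N=64, proportions 0.109375, 0.015625, 0.25, 0.015625, 0.53125, 0.03125, 0.046875, giving H' = 1.3063647 (working shown to 7 dp, full precision carried).
Station 2: N=16, proportions 0.0625, 0.125, 0.3125, 0.1875, 0.1875, 0.0625, 0.0625, giving H' = 1.7710164.
Difference = |1.3063647 − 1.7710164| = 0.4646517, i.e. 0.4647 to 4 decimal places.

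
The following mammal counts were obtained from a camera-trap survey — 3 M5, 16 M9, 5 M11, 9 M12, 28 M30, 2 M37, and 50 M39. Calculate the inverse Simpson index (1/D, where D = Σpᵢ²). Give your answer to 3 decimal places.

3.490

Total N = 3+16+5+9+28+2+50 = 113, so the proportions are 0.0265487, 0.1415929, 0.0442478, 0.079646, 0.2477876, 0.0176991, 0.4424779 (working shown to 7 dp, full precision carried).
D = 0.0265487² + 0.1415929² + 0.0442478² + 0.079646² + 0.2477876² + 0.0176991² + 0.4424779² = 0.0007048 + 0.0200486 + 0.0019579 + 0.0063435 + 0.0613987 + 0.0003133 + 0.1957867 = 0.2865534.
So 1/D = 3.48975, i.e. 3.490 to 3 decimal places.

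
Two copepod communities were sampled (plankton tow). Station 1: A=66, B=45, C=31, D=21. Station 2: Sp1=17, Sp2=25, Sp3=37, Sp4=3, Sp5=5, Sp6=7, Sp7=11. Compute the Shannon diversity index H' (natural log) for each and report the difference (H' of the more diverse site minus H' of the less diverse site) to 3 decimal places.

Station 1: N=163, proportions 0.40491, 0.27607, 0.19018, 0.12883, giving H' = 1.30108 (working shown to 5 dp, full precision carried).
Station 2: N=105, proportions 0.1619, 0.2381, 0.35238, 0.02857, 0.04762, 0.06667, 0.10476, giving H' = 1.66747.
Difference = |1.30108 − 1.66747| = 0.36639, i.e. 0.366 to 3 decimal places.

0.366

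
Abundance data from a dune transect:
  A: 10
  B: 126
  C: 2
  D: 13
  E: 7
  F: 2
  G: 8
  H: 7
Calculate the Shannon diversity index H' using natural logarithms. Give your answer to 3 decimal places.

Total N = 10+126+2+13+7+2+8+7 = 175, so the proportions are 0.05714, 0.72, 0.01143, 0.07429, 0.04, 0.01143, 0.04571, 0.04 (working shown to 5 dp, full precision carried).
Each pᵢ ln pᵢ term: 0.05714×(-2.86220)=-0.16355, 0.72×(-0.32850)=-0.23652, 0.01143×(-4.47164)=-0.05110, 0.07429×(-2.59984)=-0.19313, 0.04×(-3.21888)=-0.12876, 0.01143×(-4.47164)=-0.05110, 0.04571×(-3.08534)=-0.14104, 0.04×(-3.21888)=-0.12876.
Sum = -1.09397, so H' = 1.094.

1.094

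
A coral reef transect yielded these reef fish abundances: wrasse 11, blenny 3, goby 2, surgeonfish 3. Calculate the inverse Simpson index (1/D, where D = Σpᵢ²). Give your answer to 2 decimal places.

Total N = 11+3+2+3 = 19, so the proportions are 0.57895, 0.15789, 0.10526, 0.15789 (working shown to 5 dp, full precision carried).
D = 0.57895² + 0.15789² + 0.10526² + 0.15789² = 0.33518 + 0.02493 + 0.01108 + 0.02493 = 0.39612.
So 1/D = 2.5245, i.e. 2.52 to 2 decimal places.

2.52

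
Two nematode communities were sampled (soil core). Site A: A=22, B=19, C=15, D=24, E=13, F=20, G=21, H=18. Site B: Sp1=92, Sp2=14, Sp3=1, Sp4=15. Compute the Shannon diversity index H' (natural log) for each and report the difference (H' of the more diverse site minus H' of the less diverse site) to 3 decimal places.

Site A: N=152, proportions 0.14474, 0.125, 0.09868, 0.15789, 0.08553, 0.13158, 0.13816, 0.11842, giving H' = 2.06295 (working shown to 5 dp, full precision carried).
Site B: N=122, proportions 0.7541, 0.11475, 0.0082, 0.12295, giving H' = 0.75835.
Difference = |2.06295 − 0.75835| = 1.30460, i.e. 1.305 to 3 decimal places.

1.305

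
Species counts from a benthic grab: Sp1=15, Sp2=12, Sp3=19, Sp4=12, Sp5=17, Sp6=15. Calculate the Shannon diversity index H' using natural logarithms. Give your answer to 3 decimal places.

Total N = 15+12+19+12+17+15 = 90, so the proportions are 0.16667, 0.13333, 0.21111, 0.13333, 0.18889, 0.16667 (working shown to 5 dp, full precision carried).
Each pᵢ ln pᵢ term: 0.16667×(-1.79176)=-0.29863, 0.13333×(-2.01490)=-0.26865, 0.21111×(-1.55537)=-0.32836, 0.13333×(-2.01490)=-0.26865, 0.18889×(-1.66660)=-0.31480, 0.16667×(-1.79176)=-0.29863.
Sum = -1.77772, so H' = 1.778.

1.778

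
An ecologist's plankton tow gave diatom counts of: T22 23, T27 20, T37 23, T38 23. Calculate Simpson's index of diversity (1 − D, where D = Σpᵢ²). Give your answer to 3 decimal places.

Total N = 23+20+23+23 = 89, so the proportions are 0.25843, 0.22472, 0.25843, 0.25843 (working shown to 5 dp, full precision carried).
D = 0.25843² + 0.22472² + 0.25843² + 0.25843² = 0.06678 + 0.05050 + 0.06678 + 0.06678 = 0.25085.
So 1 − D = 0.74915, i.e. 0.749 to 3 decimal places.

0.749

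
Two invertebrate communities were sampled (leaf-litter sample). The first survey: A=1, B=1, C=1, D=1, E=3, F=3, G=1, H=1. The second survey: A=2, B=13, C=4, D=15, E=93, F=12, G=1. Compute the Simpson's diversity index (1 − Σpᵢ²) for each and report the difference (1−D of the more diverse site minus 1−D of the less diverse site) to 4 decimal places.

0.3031

The first survey: N=12, proportions 0.083333, 0.083333, 0.083333, 0.083333, 0.25, 0.25, 0.083333, 0.083333, giving 1−D = 0.833333 (working shown to 6 dp, full precision carried).
The second survey: N=140, proportions 0.014286, 0.092857, 0.028571, 0.107143, 0.664286, 0.085714, 0.007143, giving 1−D = 0.530204.
Difference = |0.833333 − 0.530204| = 0.303129, i.e. 0.3031 to 4 decimal places.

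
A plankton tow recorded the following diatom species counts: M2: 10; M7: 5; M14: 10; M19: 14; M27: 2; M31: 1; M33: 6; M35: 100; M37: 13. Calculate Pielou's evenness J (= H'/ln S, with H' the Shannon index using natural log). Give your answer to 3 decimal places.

0.625

Total N = 10+5+10+14+2+1+6+100+13 = 161, so the proportions are 0.06211, 0.03106, 0.06211, 0.08696, 0.01242, 0.00621, 0.03727, 0.62112, 0.08075 (working shown to 5 dp, full precision carried).
H' = −Σ pᵢ ln pᵢ = −((-0.17260) + (-0.10783) + (-0.17260) + (-0.21238) + (-0.05451) + (-0.03156) + (-0.12260) + (-0.29580) + (-0.20319)) = 1.37306.
With S = 9 species, ln S = 2.19722, so J = 1.37306/2.19722 = 0.62491, i.e. 0.625 to 3 decimal places.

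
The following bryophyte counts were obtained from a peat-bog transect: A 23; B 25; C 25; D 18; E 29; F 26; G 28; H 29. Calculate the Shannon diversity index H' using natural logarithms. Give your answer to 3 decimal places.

Total N = 23+25+25+18+29+26+28+29 = 203, so the proportions are 0.1133, 0.12315, 0.12315, 0.08867, 0.14286, 0.12808, 0.13793, 0.14286 (working shown to 5 dp, full precision carried).
Each pᵢ ln pᵢ term: 0.1133×(-2.17771)=-0.24674, 0.12315×(-2.09433)=-0.25792, 0.12315×(-2.09433)=-0.25792, 0.08867×(-2.42283)=-0.21483, 0.14286×(-1.94591)=-0.27799, 0.12808×(-2.05511)=-0.26322, 0.13793×(-1.98100)=-0.27324, 0.14286×(-1.94591)=-0.27799.
Sum = -2.06985, so H' = 2.070.

2.070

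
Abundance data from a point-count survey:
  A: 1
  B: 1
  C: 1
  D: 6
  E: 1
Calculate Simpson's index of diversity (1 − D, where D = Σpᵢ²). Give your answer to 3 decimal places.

0.600

Total N = 1+1+1+6+1 = 10, so the proportions are 0.1, 0.1, 0.1, 0.6, 0.1 (working shown to 5 dp, full precision carried).
D = 0.1² + 0.1² + 0.1² + 0.6² + 0.1² = 0.01000 + 0.01000 + 0.01000 + 0.36000 + 0.01000 = 0.40000.
So 1 − D = 0.60000, i.e. 0.600 to 3 decimal places.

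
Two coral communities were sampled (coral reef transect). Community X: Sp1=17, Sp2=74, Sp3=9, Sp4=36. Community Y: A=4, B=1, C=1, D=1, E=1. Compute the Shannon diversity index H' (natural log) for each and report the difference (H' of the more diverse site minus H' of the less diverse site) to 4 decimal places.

0.2637

Community X: N=136, proportions 0.125, 0.544118, 0.066176, 0.264706, giving H' = 1.122602 (working shown to 6 dp, full precision carried).
Community Y: N=8, proportions 0.5, 0.125, 0.125, 0.125, 0.125, giving H' = 1.386294.
Difference = |1.122602 − 1.386294| = 0.263692, i.e. 0.2637 to 4 decimal places.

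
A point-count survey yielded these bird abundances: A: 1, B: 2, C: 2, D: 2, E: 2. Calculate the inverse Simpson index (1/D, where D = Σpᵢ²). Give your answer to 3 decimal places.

Total N = 1+2+2+2+2 = 9, so the proportions are 0.1111111, 0.2222222, 0.2222222, 0.2222222, 0.2222222 (working shown to 7 dp, full precision carried).
D = 0.1111111² + 0.2222222² + 0.2222222² + 0.2222222² + 0.2222222² = 0.0123457 + 0.0493827 + 0.0493827 + 0.0493827 + 0.0493827 = 0.2098765.
So 1/D = 4.76471, i.e. 4.765 to 3 decimal places.

4.765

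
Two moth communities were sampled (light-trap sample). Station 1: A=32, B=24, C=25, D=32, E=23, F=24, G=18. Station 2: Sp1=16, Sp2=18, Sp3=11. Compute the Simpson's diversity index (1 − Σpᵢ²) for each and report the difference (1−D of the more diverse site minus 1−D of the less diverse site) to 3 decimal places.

Station 1: N=178, proportions 0.1797753, 0.1348315, 0.1404494, 0.1797753, 0.1292135, 0.1348315, 0.1011236, giving 1−D = 0.8523545 (working shown to 7 dp, full precision carried).
Station 2: N=45, proportions 0.3555556, 0.4, 0.2444444, giving 1−D = 0.6538272.
Difference = |0.8523545 − 0.6538272| = 0.1985273, i.e. 0.199 to 3 decimal places.

0.199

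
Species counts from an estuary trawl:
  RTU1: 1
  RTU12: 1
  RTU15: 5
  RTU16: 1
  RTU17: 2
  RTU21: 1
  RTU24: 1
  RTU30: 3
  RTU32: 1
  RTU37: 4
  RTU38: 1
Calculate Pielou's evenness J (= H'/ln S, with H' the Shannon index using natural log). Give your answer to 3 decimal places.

0.907

Total N = 1+1+5+1+2+1+1+3+1+4+1 = 21, so the proportions are 0.04762, 0.04762, 0.2381, 0.04762, 0.09524, 0.04762, 0.04762, 0.14286, 0.04762, 0.19048, 0.04762 (working shown to 5 dp, full precision carried).
H' = −Σ pᵢ ln pᵢ = −((-0.14498) + (-0.14498) + (-0.34169) + (-0.14498) + (-0.22394) + (-0.14498) + (-0.14498) + (-0.27799) + (-0.14498) + (-0.31585) + (-0.14498)) = 2.17431.
With S = 11 species, ln S = 2.39790, so J = 2.17431/2.39790 = 0.90676, i.e. 0.907 to 3 decimal places.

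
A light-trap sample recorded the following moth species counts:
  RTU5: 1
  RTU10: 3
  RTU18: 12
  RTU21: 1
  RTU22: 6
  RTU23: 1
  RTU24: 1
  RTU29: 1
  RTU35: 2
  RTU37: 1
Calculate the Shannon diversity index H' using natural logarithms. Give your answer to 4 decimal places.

1.8069

Total N = 1+3+12+1+6+1+1+1+2+1 = 29, so the proportions are 0.034483, 0.103448, 0.413793, 0.034483, 0.206897, 0.034483, 0.034483, 0.034483, 0.068966, 0.034483 (working shown to 6 dp, full precision carried).
Each pᵢ ln pᵢ term: 0.034483×(-3.367296)=-0.116114, 0.103448×(-2.268684)=-0.234691, 0.413793×(-0.882389)=-0.365127, 0.034483×(-3.367296)=-0.116114, 0.206897×(-1.575536)=-0.325973, 0.034483×(-3.367296)=-0.116114, 0.034483×(-3.367296)=-0.116114, 0.034483×(-3.367296)=-0.116114, 0.068966×(-2.674149)=-0.184424, 0.034483×(-3.367296)=-0.116114.
Sum = -1.806897, so H' = 1.8069.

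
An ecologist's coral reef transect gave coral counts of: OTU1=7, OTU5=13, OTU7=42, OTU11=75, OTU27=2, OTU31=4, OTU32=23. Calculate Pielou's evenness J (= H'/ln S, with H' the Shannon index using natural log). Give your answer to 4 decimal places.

0.7485

Total N = 7+13+42+75+2+4+23 = 166, so the proportions are 0.042169, 0.078313, 0.253012, 0.451807, 0.012048, 0.024096, 0.138554 (working shown to 6 dp, full precision carried).
H' = −Σ pᵢ ln pᵢ = −((-0.133509) + (-0.199467) + (-0.347719) + (-0.358961) + (-0.053239) + (-0.089776) + (-0.273852)) = 1.456522.
With S = 7 species, ln S = 1.945910, so J = 1.456522/1.945910 = 0.748504, i.e. 0.7485 to 4 decimal places.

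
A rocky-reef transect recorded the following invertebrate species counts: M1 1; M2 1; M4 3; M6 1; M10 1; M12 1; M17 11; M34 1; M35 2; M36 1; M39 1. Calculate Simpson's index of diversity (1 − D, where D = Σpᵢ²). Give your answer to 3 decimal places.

Total N = 1+1+3+1+1+1+11+1+2+1+1 = 24, so the proportions are 0.04167, 0.04167, 0.125, 0.04167, 0.04167, 0.04167, 0.45833, 0.04167, 0.08333, 0.04167, 0.04167 (working shown to 5 dp, full precision carried).
D = 0.04167² + 0.04167² + 0.125² + 0.04167² + 0.04167² + 0.04167² + 0.45833² + 0.04167² + 0.08333² + 0.04167² + 0.04167² = 0.00174 + 0.00174 + 0.01562 + 0.00174 + 0.00174 + 0.00174 + 0.21007 + 0.00174 + 0.00694 + 0.00174 + 0.00174 = 0.24653.
So 1 − D = 0.75347, i.e. 0.753 to 3 decimal places.

0.753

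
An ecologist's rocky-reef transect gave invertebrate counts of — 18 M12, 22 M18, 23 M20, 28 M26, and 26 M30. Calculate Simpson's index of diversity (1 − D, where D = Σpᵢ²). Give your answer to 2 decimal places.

0.80

Total N = 18+22+23+28+26 = 117, so the proportions are 0.1538, 0.188, 0.1966, 0.2393, 0.2222 (working shown to 4 dp, full precision carried).
D = 0.1538² + 0.188² + 0.1966² + 0.2393² + 0.2222² = 0.0237 + 0.0354 + 0.0386 + 0.0573 + 0.0494 = 0.2043.
So 1 − D = 0.7957, i.e. 0.80 to 2 decimal places.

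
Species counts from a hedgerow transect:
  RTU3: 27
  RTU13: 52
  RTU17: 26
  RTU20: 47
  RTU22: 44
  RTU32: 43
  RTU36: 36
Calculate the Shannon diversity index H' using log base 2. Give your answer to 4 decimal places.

Total N = 27+52+26+47+44+43+36 = 275, so the proportions are 0.098182, 0.189091, 0.094545, 0.170909, 0.16, 0.156364, 0.130909 (working shown to 6 dp, full precision carried).
Each pᵢ log₂ pᵢ term: 0.098182×(-3.348400)=-0.328752, 0.189091×(-2.402848)=-0.454357, 0.094545×(-3.402848)=-0.321724, 0.170909×(-2.548699)=-0.435596, 0.16×(-2.643856)=-0.423017, 0.156364×(-2.677023)=-0.418589, 0.130909×(-2.933363)=-0.384004.
Sum = -2.766038, so H' = 2.7660.

2.7660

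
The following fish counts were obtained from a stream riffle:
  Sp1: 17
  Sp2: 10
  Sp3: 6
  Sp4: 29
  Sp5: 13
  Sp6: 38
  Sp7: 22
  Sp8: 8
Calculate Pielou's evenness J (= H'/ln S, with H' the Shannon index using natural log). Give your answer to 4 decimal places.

Total N = 17+10+6+29+13+38+22+8 = 143, so the proportions are 0.118881, 0.06993, 0.041958, 0.202797, 0.090909, 0.265734, 0.153846, 0.055944 (working shown to 6 dp, full precision carried).
H' = −Σ pᵢ ln pᵢ = −((-0.253173) + (-0.186032) + (-0.133053) + (-0.323573) + (-0.217990) + (-0.352167) + (-0.287970) + (-0.161309)) = 1.915266.
With S = 8 species, ln S = 2.079442, so J = 1.915266/2.079442 = 0.921048, i.e. 0.9210 to 4 decimal places.

0.9210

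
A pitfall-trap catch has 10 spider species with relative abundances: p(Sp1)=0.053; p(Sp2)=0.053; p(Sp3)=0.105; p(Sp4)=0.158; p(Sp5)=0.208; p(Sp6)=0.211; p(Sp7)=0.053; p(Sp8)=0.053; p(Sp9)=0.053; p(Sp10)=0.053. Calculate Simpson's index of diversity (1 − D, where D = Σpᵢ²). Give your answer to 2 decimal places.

D = 0.053² + 0.053² + 0.105² + 0.158² + 0.208² + 0.211² + 0.053² + 0.053² + 0.053² + 0.053² = 0.0028 + 0.0028 + 0.0110 + 0.0250 + 0.0433 + 0.0445 + 0.0028 + 0.0028 + 0.0028 + 0.0028 = 0.1406 (working shown to 4 dp, full precision carried).
So 1 − D = 0.8594, i.e. 0.86 to 2 decimal places.

0.86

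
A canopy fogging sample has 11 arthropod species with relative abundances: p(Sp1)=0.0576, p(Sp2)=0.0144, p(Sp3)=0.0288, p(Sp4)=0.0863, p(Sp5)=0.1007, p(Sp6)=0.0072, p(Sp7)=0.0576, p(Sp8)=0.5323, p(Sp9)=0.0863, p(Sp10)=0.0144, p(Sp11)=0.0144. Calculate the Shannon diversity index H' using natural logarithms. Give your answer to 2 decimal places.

1.64

Each pᵢ ln pᵢ term (working shown to 4 dp, full precision carried): 0.0576×(-2.8542)=-0.1644, 0.0144×(-4.2405)=-0.0611, 0.0288×(-3.5474)=-0.1022, 0.0863×(-2.4499)=-0.2114, 0.1007×(-2.2956)=-0.2312, 0.0072×(-4.9337)=-0.0355, 0.0576×(-2.8542)=-0.1644, 0.5323×(-0.6305)=-0.3356, 0.0863×(-2.4499)=-0.2114, 0.0144×(-4.2405)=-0.0611, 0.0144×(-4.2405)=-0.0611.
Sum = -1.6394, so H' = 1.64.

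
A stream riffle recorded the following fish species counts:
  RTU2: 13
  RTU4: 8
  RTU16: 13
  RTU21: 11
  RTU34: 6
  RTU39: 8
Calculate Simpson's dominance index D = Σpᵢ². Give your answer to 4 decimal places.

Total N = 13+8+13+11+6+8 = 59, so the proportions are 0.220339, 0.135593, 0.220339, 0.186441, 0.101695, 0.135593 (working shown to 6 dp, full precision carried).
D = 0.220339² + 0.135593² + 0.220339² + 0.186441² + 0.101695² + 0.135593² = 0.048549 + 0.018386 + 0.048549 + 0.034760 + 0.010342 + 0.018386 = 0.178972.
To 4 decimal places, D = 0.1790.

0.1790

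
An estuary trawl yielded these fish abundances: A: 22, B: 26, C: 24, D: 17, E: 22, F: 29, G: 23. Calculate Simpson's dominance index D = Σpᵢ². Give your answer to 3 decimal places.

0.146

Total N = 22+26+24+17+22+29+23 = 163, so the proportions are 0.13497, 0.15951, 0.14724, 0.10429, 0.13497, 0.17791, 0.1411 (working shown to 5 dp, full precision carried).
D = 0.13497² + 0.15951² + 0.14724² + 0.10429² + 0.13497² + 0.17791² + 0.1411² = 0.01822 + 0.02544 + 0.02168 + 0.01088 + 0.01822 + 0.03165 + 0.01991 = 0.14600.
To 3 decimal places, D = 0.146.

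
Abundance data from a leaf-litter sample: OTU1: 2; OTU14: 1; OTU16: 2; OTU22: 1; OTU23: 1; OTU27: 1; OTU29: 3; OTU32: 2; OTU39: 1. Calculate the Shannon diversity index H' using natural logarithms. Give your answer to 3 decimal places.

Total N = 2+1+2+1+1+1+3+2+1 = 14, so the proportions are 0.14286, 0.07143, 0.14286, 0.07143, 0.07143, 0.07143, 0.21429, 0.14286, 0.07143 (working shown to 5 dp, full precision carried).
Each pᵢ ln pᵢ term: 0.14286×(-1.94591)=-0.27799, 0.07143×(-2.63906)=-0.18850, 0.14286×(-1.94591)=-0.27799, 0.07143×(-2.63906)=-0.18850, 0.07143×(-2.63906)=-0.18850, 0.07143×(-2.63906)=-0.18850, 0.21429×(-1.54045)=-0.33010, 0.14286×(-1.94591)=-0.27799, 0.07143×(-2.63906)=-0.18850.
Sum = -2.10658, so H' = 2.107.

2.107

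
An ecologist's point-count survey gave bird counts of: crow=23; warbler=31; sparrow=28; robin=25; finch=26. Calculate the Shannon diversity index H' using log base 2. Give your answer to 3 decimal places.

2.314

Total N = 23+31+28+25+26 = 133, so the proportions are 0.17293, 0.23308, 0.21053, 0.18797, 0.19549 (working shown to 5 dp, full precision carried).
Each pᵢ log₂ pᵢ term: 0.17293×(-2.53172)=-0.43782, 0.23308×(-2.10109)=-0.48973, 0.21053×(-2.24793)=-0.47325, 0.18797×(-2.41143)=-0.45328, 0.19549×(-2.35484)=-0.46035.
Sum = -2.31441, so H' = 2.314.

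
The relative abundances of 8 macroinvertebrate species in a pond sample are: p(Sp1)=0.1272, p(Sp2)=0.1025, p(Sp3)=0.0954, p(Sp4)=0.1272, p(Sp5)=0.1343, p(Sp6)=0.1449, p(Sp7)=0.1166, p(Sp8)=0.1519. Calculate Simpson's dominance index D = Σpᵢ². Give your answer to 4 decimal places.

D = 0.1272² + 0.1025² + 0.0954² + 0.1272² + 0.1343² + 0.1449² + 0.1166² + 0.1519² = 0.016180 + 0.010506 + 0.009101 + 0.016180 + 0.018036 + 0.020996 + 0.013596 + 0.023074 = 0.127669 (working shown to 6 dp, full precision carried).
To 4 decimal places, D = 0.1277.

0.1277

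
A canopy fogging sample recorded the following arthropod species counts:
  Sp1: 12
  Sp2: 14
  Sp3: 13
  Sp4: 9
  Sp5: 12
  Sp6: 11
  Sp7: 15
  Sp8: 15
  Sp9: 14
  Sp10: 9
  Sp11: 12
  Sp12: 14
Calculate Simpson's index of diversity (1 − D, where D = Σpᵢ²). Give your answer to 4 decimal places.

0.9146

Total N = 12+14+13+9+12+11+15+15+14+9+12+14 = 150, so the proportions are 0.08, 0.093333, 0.086667, 0.06, 0.08, 0.073333, 0.1, 0.1, 0.093333, 0.06, 0.08, 0.093333 (working shown to 6 dp, full precision carried).
D = 0.08² + 0.093333² + 0.086667² + 0.06² + 0.08² + 0.073333² + 0.1² + 0.1² + 0.093333² + 0.06² + 0.08² + 0.093333² = 0.006400 + 0.008711 + 0.007511 + 0.003600 + 0.006400 + 0.005378 + 0.010000 + 0.010000 + 0.008711 + 0.003600 + 0.006400 + 0.008711 = 0.085422.
So 1 − D = 0.914578, i.e. 0.9146 to 4 decimal places.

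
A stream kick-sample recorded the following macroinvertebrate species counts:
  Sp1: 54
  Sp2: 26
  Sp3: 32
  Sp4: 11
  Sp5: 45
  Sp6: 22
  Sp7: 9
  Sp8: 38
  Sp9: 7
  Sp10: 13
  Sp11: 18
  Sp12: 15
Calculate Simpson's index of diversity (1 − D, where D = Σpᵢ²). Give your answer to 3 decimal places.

0.887

Total N = 54+26+32+11+45+22+9+38+7+13+18+15 = 290, so the proportions are 0.18621, 0.08966, 0.11034, 0.03793, 0.15517, 0.07586, 0.03103, 0.13103, 0.02414, 0.04483, 0.06207, 0.05172 (working shown to 5 dp, full precision carried).
D = 0.18621² + 0.08966² + 0.11034² + 0.03793² + 0.15517² + 0.07586² + 0.03103² + 0.13103² + 0.02414² + 0.04483² + 0.06207² + 0.05172² = 0.03467 + 0.00804 + 0.01218 + 0.00144 + 0.02408 + 0.00576 + 0.00096 + 0.01717 + 0.00058 + 0.00201 + 0.00385 + 0.00268 = 0.11341.
So 1 − D = 0.88659, i.e. 0.887 to 3 decimal places.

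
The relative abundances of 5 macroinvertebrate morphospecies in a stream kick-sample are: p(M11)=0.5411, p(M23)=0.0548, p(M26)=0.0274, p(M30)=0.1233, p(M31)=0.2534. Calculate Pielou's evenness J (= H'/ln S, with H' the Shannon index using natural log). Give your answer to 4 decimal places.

H' = −Σ pᵢ ln pᵢ = −((-0.332317) + (-0.159143) + (-0.098564) + (-0.258084) + (-0.347864)) = 1.195971 (working shown to 6 dp, full precision carried).
With S = 5 species, ln S = 1.609438, so J = 1.195971/1.609438 = 0.743099, i.e. 0.7431 to 4 decimal places.

0.7431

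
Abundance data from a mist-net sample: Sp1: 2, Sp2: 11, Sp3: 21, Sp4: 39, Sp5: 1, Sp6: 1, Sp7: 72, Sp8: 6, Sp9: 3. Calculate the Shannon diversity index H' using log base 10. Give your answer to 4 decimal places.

0.6437

Total N = 2+11+21+39+1+1+72+6+3 = 156, so the proportions are 0.012821, 0.070513, 0.134615, 0.25, 0.00641, 0.00641, 0.461538, 0.038462, 0.019231 (working shown to 6 dp, full precision carried).
Each pᵢ log₁₀ pᵢ term: 0.012821×(-1.892095)=-0.024258, 0.070513×(-1.151732)=-0.081212, 0.134615×(-0.870905)=-0.117237, 0.25×(-0.602060)=-0.150515, 0.00641×(-2.193125)=-0.014058, 0.00641×(-2.193125)=-0.014058, 0.461538×(-0.335792)=-0.154981, 0.038462×(-1.414973)=-0.054422, 0.019231×(-1.716003)=-0.033000.
Sum = -0.643742, so H' = 0.6437.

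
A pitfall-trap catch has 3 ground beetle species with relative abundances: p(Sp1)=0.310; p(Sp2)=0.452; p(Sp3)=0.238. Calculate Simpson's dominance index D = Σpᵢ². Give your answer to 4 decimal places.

D = 0.31² + 0.452² + 0.238² = 0.096100 + 0.204304 + 0.056644 = 0.357048 (working shown to 6 dp, full precision carried).
To 4 decimal places, D = 0.3570.

0.3570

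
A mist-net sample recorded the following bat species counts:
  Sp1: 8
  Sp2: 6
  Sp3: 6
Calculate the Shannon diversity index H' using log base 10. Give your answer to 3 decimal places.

Total N = 8+6+6 = 20, so the proportions are 0.4, 0.3, 0.3 (working shown to 5 dp, full precision carried).
Each pᵢ log₁₀ pᵢ term: 0.4×(-0.39794)=-0.15918, 0.3×(-0.52288)=-0.15686, 0.3×(-0.52288)=-0.15686.
Sum = -0.47290, so H' = 0.473.

0.473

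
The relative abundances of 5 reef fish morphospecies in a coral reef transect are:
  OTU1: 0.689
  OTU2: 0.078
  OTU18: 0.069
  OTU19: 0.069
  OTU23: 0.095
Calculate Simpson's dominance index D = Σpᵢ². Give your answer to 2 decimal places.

0.50

D = 0.689² + 0.078² + 0.069² + 0.069² + 0.095² = 0.4747 + 0.0061 + 0.0048 + 0.0048 + 0.0090 = 0.4994 (working shown to 4 dp, full precision carried).
To 2 decimal places, D = 0.50.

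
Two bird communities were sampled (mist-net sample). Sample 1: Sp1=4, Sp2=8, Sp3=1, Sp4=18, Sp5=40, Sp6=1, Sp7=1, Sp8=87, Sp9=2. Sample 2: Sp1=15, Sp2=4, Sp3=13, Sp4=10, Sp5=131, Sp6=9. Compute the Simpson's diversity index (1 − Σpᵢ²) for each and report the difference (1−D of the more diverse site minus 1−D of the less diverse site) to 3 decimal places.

0.171

Sample 1: N=162, proportions 0.02469, 0.04938, 0.00617, 0.11111, 0.24691, 0.00617, 0.00617, 0.53704, 0.01235, giving 1−D = 0.63496 (working shown to 5 dp, full precision carried).
Sample 2: N=182, proportions 0.08242, 0.02198, 0.07143, 0.05495, 0.71978, 0.04945, giving 1−D = 0.46407.
Difference = |0.63496 − 0.46407| = 0.17089, i.e. 0.171 to 3 decimal places.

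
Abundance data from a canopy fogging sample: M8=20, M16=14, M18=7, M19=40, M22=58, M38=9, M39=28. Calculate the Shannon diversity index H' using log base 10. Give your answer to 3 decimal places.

Total N = 20+14+7+40+58+9+28 = 176, so the proportions are 0.11364, 0.07955, 0.03977, 0.22727, 0.32955, 0.05114, 0.15909 (working shown to 5 dp, full precision carried).
Each pᵢ log₁₀ pᵢ term: 0.11364×(-0.94448)=-0.10733, 0.07955×(-1.09938)=-0.08745, 0.03977×(-1.40041)=-0.05570, 0.22727×(-0.64345)=-0.14624, 0.32955×(-0.48208)=-0.15887, 0.05114×(-1.29127)=-0.06603, 0.15909×(-0.79835)=-0.12701.
Sum = -0.74863, so H' = 0.749.

0.749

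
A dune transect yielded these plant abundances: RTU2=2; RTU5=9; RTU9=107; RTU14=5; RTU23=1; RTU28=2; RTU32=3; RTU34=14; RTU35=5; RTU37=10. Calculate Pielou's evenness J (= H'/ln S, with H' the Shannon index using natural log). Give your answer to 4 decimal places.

0.5442

Total N = 2+9+107+5+1+2+3+14+5+10 = 158, so the proportions are 0.012658, 0.056962, 0.677215, 0.031646, 0.006329, 0.012658, 0.018987, 0.088608, 0.031646, 0.063291 (working shown to 6 dp, full precision carried).
H' = −Σ pᵢ ln pᵢ = −((-0.055309) + (-0.163217) + (-0.263956) + (-0.109277) + (-0.032042) + (-0.055309) + (-0.075265) + (-0.214744) + (-0.109277) + (-0.174684)) = 1.253081.
With S = 10 species, ln S = 2.302585, so J = 1.253081/2.302585 = 0.544206, i.e. 0.5442 to 4 decimal places.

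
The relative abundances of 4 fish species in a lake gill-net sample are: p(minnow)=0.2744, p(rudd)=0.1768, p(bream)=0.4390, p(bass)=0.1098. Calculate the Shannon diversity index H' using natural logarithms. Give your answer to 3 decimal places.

1.265

Each pᵢ ln pᵢ term (working shown to 5 dp, full precision carried): 0.2744×(-1.29317)=-0.35485, 0.1768×(-1.73274)=-0.30635, 0.439×(-0.82326)=-0.36141, 0.1098×(-2.20909)=-0.24256.
Sum = -1.26516, so H' = 1.265.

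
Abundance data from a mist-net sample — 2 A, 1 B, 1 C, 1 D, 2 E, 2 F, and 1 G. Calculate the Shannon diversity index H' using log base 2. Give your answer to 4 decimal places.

2.7219

Total N = 2+1+1+1+2+2+1 = 10, so the proportions are 0.2, 0.1, 0.1, 0.1, 0.2, 0.2, 0.1 (working shown to 6 dp, full precision carried).
Each pᵢ log₂ pᵢ term: 0.2×(-2.321928)=-0.464386, 0.1×(-3.321928)=-0.332193, 0.1×(-3.321928)=-0.332193, 0.1×(-3.321928)=-0.332193, 0.2×(-2.321928)=-0.464386, 0.2×(-2.321928)=-0.464386, 0.1×(-3.321928)=-0.332193.
Sum = -2.721928, so H' = 2.7219.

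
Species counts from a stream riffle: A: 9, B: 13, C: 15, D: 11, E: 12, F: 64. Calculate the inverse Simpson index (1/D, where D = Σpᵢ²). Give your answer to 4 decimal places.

Total N = 9+13+15+11+12+64 = 124, so the proportions are 0.07258065, 0.10483871, 0.12096774, 0.08870968, 0.09677419, 0.51612903 (working shown to 8 dp, full precision carried).
D = 0.07258065² + 0.10483871² + 0.12096774² + 0.08870968² + 0.09677419² + 0.51612903² = 0.00526795 + 0.01099116 + 0.01463319 + 0.00786941 + 0.00936524 + 0.26638918 = 0.31451613.
So 1/D = 3.179487, i.e. 3.1795 to 4 decimal places.

3.1795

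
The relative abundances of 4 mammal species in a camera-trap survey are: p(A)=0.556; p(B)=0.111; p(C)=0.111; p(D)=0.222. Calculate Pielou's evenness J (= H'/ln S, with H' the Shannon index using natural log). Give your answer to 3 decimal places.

0.828

H' = −Σ pᵢ ln pᵢ = −((-0.32636) + (-0.24400) + (-0.24400) + (-0.33413)) = 1.14850 (working shown to 5 dp, full precision carried).
With S = 4 species, ln S = 1.38629, so J = 1.14850/1.38629 = 0.82847, i.e. 0.828 to 3 decimal places.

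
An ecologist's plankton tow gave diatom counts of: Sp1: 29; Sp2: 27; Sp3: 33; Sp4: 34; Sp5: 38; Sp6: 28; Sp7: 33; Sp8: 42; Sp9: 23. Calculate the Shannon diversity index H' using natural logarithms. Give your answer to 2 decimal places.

2.18

Total N = 29+27+33+34+38+28+33+42+23 = 287, so the proportions are 0.101, 0.0941, 0.115, 0.1185, 0.1324, 0.0976, 0.115, 0.1463, 0.0801 (working shown to 4 dp, full precision carried).
Each pᵢ ln pᵢ term: 0.101×(-2.2922)=-0.2316, 0.0941×(-2.3636)=-0.2224, 0.115×(-2.1630)=-0.2487, 0.1185×(-2.1331)=-0.2527, 0.1324×(-2.0219)=-0.2677, 0.0976×(-2.3273)=-0.2271, 0.115×(-2.1630)=-0.2487, 0.1463×(-1.9218)=-0.2812, 0.0801×(-2.5240)=-0.2023.
Sum = -2.1824, so H' = 2.18.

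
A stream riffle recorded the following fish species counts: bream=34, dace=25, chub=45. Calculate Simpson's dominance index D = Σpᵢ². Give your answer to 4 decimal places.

0.3519

Total N = 34+25+45 = 104, so the proportions are 0.326923, 0.240385, 0.432692 (working shown to 6 dp, full precision carried).
D = 0.326923² + 0.240385² + 0.432692² = 0.106879 + 0.057785 + 0.187223 = 0.351886.
To 4 decimal places, D = 0.3519.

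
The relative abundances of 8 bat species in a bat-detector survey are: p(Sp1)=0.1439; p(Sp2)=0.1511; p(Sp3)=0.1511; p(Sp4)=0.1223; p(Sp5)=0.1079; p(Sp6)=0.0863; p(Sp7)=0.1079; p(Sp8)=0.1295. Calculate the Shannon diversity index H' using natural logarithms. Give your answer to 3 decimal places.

2.064

Each pᵢ ln pᵢ term (working shown to 5 dp, full precision carried): 0.1439×(-1.93864)=-0.27897, 0.1511×(-1.88981)=-0.28555, 0.1511×(-1.88981)=-0.28555, 0.1223×(-2.10128)=-0.25699, 0.1079×(-2.22655)=-0.24024, 0.0863×(-2.44993)=-0.21143, 0.1079×(-2.22655)=-0.24024, 0.1295×(-2.04407)=-0.26471.
Sum = -2.06368, so H' = 2.064.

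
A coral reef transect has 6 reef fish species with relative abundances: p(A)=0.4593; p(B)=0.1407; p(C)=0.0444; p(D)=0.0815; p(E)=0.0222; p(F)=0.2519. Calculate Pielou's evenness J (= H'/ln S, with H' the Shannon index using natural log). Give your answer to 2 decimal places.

0.79

H' = −Σ pᵢ ln pᵢ = −((-0.3574) + (-0.2759) + (-0.1383) + (-0.2043) + (-0.0845) + (-0.3473)) = 1.4077 (working shown to 4 dp, full precision carried).
With S = 6 species, ln S = 1.7918, so J = 1.4077/1.7918 = 0.7857, i.e. 0.79 to 2 decimal places.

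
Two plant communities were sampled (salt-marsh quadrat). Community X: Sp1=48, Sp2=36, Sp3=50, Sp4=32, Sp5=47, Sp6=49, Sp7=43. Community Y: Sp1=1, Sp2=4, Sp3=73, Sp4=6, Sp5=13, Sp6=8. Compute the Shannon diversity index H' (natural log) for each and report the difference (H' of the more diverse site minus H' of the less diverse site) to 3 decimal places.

0.894

Community X: N=305, proportions 0.157377, 0.118033, 0.163934, 0.104918, 0.154098, 0.160656, 0.140984, giving H' = 1.934355 (working shown to 6 dp, full precision carried).
Community Y: N=105, proportions 0.009524, 0.038095, 0.695238, 0.057143, 0.12381, 0.07619, giving H' = 1.039873.
Difference = |1.934355 − 1.039873| = 0.894482, i.e. 0.894 to 3 decimal places.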